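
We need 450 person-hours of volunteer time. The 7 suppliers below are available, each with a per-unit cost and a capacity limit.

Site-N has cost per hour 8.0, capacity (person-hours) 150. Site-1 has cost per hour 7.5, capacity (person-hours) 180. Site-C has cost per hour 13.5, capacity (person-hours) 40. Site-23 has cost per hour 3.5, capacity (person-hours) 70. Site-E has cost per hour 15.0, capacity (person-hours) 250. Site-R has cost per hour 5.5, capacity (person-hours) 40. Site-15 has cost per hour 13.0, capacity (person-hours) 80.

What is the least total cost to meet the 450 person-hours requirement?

Cheapest first:
Take 70 from Site-23 at 3.5 ; need 380 more.
Site-R (5.5): use full 40 ; 340 person-hours to go.
Site-1 (7.5): use full 180 ; 160 person-hours to go.
Take 150 from Site-N at 8.0 ; need 10 more.
Site-15 at 13.0: take 10 of its 80 ; requirement met.
Site-C, Site-E: unused.
Cost = 70×3.5 + 40×5.5 + 180×7.5 + 150×8.0 + 10×13.0 = 3145.

3145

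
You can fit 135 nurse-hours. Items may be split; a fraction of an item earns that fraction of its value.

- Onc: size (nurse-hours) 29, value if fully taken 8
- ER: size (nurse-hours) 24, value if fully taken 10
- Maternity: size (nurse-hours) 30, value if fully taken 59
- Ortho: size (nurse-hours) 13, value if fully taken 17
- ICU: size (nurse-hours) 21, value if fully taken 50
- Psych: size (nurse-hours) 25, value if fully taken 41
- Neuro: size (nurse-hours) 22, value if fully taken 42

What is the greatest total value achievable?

219

Rank by value-to-size ratio: ICU 50/21≈2.38, Maternity 59/30≈1.97, Neuro 42/22≈1.91, Psych 41/25≈1.64, Ortho 17/13≈1.31, ER 10/24≈0.417, Onc 8/29≈0.276.
All 21 nurse-hours of ICU fit (value 50) — 114 remain.
Take all of Maternity (30 nurse-hours, value 59) — 84 nurse-hours left.
Take all of Neuro (22 nurse-hours, value 42) — 62 nurse-hours left.
Take all of Psych (25 nurse-hours, value 41) — 37 nurse-hours left.
Take all of Ortho (13 nurse-hours, value 17) — 24 nurse-hours left.
ER: take in full, 24 nurse-hours for value 10 — 0 left.
Total value = 219.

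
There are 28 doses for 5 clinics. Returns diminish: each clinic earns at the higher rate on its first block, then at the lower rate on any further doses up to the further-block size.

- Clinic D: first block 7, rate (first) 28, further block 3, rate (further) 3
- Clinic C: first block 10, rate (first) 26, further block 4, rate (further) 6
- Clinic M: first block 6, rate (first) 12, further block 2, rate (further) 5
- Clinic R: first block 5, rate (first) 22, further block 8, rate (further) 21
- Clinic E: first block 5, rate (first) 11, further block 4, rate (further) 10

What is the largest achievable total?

Treat each block as its own option and order by rate: Clinic D/first 28 > Clinic C/first 26 > Clinic R/first 22 > Clinic R/second 21 > Clinic M/first 12 > Clinic E/first 11 > Clinic E/second 10 > Clinic C/second 6 > Clinic M/second 5 > Clinic D/second 3.
Clinic D first at 28: fill all 7 → 21 left.
Fill Clinic C first block (10 at 26) → 11 left.
Clinic R/first (22): +5 → 6 left.
6 remain; put them into Clinic R second at 21.
Total = 28×7 + 26×10 + 22×5 + 21×6 = 692.

692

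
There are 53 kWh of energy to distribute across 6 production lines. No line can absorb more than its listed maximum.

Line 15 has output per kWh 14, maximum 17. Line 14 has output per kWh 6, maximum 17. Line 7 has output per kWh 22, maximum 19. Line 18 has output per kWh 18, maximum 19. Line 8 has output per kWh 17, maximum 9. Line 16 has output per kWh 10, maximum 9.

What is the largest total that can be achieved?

Rank by output per kWh: Line 7 22 > Line 18 18 > Line 8 17 > Line 15 14 > Line 16 10 > Line 14 6.
Line 7: +19 to 19 (cap) → 34 left.
Line 18 takes 19 to reach its cap of 19 → 15 left.
Line 8 takes 9 to reach its cap of 9 → 6 left.
Line 15: +6 (room for 17) → 6. Pool exhausted.
Total = 14×6 + 22×19 + 18×19 + 17×9 = 997.

997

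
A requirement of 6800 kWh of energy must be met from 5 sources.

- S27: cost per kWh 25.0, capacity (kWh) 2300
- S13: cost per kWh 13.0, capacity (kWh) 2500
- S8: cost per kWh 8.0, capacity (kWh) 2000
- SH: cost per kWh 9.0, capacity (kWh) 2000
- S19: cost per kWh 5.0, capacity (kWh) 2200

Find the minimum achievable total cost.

52800

Cheapest first:
S19 at 5.0: take all 2200 kWh ; 4600 still needed.
S8 (8.0): use full 2000 ; 2600 kWh to go.
Take 2000 from SH at 9.0 ; need 600 more.
S13 at 13.0: take 600 of its 2500 ; requirement met.
S27: unused.
Cost = 2200×5.0 + 2000×8.0 + 2000×9.0 + 600×13.0 = 52800.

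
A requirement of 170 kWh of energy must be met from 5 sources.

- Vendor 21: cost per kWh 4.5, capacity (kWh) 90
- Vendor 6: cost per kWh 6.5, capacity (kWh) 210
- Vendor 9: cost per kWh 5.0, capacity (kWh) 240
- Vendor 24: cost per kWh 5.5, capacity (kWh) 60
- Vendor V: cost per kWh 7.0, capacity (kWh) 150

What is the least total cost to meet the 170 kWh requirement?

805

Cheapest first:
Vendor 21 (4.5): use full 90 → 80 kWh to go.
Vendor 9 at 5.0: take 80 of its 240 → requirement met.
Vendor 24, Vendor 6, Vendor V: unused.
Cost = 90×4.5 + 80×5.0 = 805.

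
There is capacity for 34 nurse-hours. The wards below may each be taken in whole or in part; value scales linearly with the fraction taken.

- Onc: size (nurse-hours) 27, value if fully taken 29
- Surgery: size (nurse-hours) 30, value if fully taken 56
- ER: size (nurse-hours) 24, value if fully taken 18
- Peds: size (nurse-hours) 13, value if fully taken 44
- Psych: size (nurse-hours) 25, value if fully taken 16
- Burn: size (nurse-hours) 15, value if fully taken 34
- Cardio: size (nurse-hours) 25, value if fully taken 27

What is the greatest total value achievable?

Best value per unit of size first: Peds 44/13≈3.38, Burn 34/15≈2.27, Surgery 56/30≈1.87, Cardio 27/25≈1.08, Onc 29/27≈1.07, ER 18/24≈0.75, Psych 16/25≈0.64.
Peds: take in full, 13 nurse-hours for value 44 — 21 left.
Take all of Burn (15 nurse-hours, value 34) — 6 nurse-hours left.
Only 6 nurse-hours remain; take 6/30 of Surgery for value 56×6/30 = 11.2.
Total value = 89.2.

89.2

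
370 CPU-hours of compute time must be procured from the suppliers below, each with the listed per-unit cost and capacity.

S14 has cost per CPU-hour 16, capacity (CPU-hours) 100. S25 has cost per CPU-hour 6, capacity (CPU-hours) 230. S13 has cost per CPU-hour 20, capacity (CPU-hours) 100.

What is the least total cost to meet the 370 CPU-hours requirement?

3780

Cheapest first:
S25 at 6: take all 230 CPU-hours ; 140 still needed.
S14 at 16: take all 100 CPU-hours ; 40 still needed.
S13 (20): take the remaining 40 ; done.
Cost = 230×6 + 100×16 + 40×20 = 3780.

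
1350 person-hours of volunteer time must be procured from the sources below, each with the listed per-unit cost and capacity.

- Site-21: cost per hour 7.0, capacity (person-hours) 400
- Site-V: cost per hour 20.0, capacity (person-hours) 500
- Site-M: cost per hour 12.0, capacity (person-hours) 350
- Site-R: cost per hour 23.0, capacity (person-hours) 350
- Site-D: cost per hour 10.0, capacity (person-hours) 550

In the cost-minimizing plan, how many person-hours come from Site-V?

Cheapest first:
Site-21 at 7.0: take all 400 person-hours — 950 still needed.
Site-D (10.0): use full 550 — 400 person-hours to go.
Site-M at 12.0: take all 350 person-hours — 50 still needed.
Site-V at 20.0: take 50 of its 500 — requirement met.
Site-R: unused.

50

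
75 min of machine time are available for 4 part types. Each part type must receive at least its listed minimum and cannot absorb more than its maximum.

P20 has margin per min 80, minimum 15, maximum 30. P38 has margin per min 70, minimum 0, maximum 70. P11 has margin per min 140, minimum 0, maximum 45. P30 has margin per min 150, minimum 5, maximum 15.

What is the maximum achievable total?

9750

Meeting every minimum uses 15+0+0+5 = 20 min, leaving 55.
Highest margin per min first: P30 150 > P11 140 > P20 80 > P38 70.
P30 takes 10 more to reach its cap of 15 ; 45 left.
P11 takes 45 more to reach its cap of 45 ; 0 left.
Total = 80×15 + 140×45 + 150×15 = 9750.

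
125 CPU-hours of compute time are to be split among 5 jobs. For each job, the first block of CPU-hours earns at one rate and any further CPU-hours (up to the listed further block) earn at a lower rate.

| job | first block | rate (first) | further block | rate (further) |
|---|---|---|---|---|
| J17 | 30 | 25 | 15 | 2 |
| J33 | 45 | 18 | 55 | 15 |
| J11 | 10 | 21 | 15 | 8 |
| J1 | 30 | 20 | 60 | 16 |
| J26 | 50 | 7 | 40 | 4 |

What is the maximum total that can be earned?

Treat each block as its own option and order by rate: J17/first 25 > J11/first 21 > J1/first 20 > J33/first 18 > J1/second 16 > J33/second 15 > J11/second 8 > J26/first 7 > J26/second 4 > J17/second 2.
J17 first at 25: fill all 30 ; 95 left.
Fill J11 first block (10 at 21) ; 85 left.
J1/first (20): +30 ; 55 left.
Fill J33 first block (45 at 18) ; 10 left.
10 remain; put them into J1 second at 16.
Total = 25×30 + 21×10 + 20×30 + 18×45 + 16×10 = 2530.

2530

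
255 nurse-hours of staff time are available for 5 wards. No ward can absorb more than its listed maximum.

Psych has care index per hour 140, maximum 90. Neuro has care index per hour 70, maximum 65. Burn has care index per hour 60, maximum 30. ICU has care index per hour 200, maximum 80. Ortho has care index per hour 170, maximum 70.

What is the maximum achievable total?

Highest care index per hour first: ICU 200 > Ortho 170 > Psych 140 > Neuro 70 > Burn 60.
ICU takes 80 to reach its cap of 80 ; 175 left.
Give Ortho 70 to hit its cap of 70 ; 105 left.
Psych takes 90 to reach its cap of 90 ; 15 left.
Only 15 left; Neuro takes them to reach 15.
Total = 140×90 + 70×15 + 200×80 + 170×70 = 41550.

41550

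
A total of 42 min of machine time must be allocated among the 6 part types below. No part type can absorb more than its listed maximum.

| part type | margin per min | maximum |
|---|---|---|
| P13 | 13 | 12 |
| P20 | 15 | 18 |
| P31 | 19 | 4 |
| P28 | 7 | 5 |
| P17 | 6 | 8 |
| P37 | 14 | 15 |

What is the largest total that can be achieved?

Rank by margin per min: P31 19 > P20 15 > P37 14 > P13 13 > P28 7 > P17 6.
P31: +4 to 4 (cap) ; 38 left.
P20 takes 18 to reach its cap of 18 ; 20 left.
Give P37 15 to hit its cap of 15 ; 5 left.
P13: +5 (room for 12) → 5. Pool exhausted.
Total = 13×5 + 15×18 + 19×4 + 14×15 = 621.

621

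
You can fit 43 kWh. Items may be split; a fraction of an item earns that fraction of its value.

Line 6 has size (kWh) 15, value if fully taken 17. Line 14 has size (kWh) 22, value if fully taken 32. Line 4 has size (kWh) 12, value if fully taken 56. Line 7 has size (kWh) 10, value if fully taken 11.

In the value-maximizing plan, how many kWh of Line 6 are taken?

9

Rank by value-to-size ratio: Line 4 56/12≈4.67, Line 14 32/22≈1.45, Line 6 17/15≈1.13, Line 7 11/10≈1.1.
Line 4: take in full, 12 kWh for value 56 ; 31 left.
Line 14: take in full, 22 kWh for value 32 ; 9 left.
Fill the last 9 kWh with part of Line 6: 9/15 of it earns 10.2.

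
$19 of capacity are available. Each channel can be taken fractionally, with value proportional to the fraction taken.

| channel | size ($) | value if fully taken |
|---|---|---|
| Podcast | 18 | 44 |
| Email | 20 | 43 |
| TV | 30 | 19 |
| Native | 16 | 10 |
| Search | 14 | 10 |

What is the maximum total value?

Best value per unit of size first: Podcast 44/18≈2.44, Email 43/20≈2.15, Search 10/14≈0.714, TV 19/30≈0.633, Native 10/16≈0.625.
Take all of Podcast (18 $, value 44) ; 1 $ left.
1 $ left: a 1/20 share of Email gives 43×1/20 = 2.15.
Total value = 46.15.

46.15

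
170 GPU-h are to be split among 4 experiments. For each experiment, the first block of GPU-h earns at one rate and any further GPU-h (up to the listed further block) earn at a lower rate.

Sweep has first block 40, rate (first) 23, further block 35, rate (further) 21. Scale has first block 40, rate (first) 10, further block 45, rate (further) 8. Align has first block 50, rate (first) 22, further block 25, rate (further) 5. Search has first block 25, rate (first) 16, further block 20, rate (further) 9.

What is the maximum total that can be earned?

Treat each block as its own option and order by rate: Sweep/first 23 > Align/first 22 > Sweep/second 21 > Search/first 16 > Scale/first 10 > Search/second 9 > Scale/second 8 > Align/second 5.
Sweep first at 23: fill all 40 — 130 left.
Align first at 22: fill all 50 — 80 left.
Sweep second at 21: fill all 35 — 45 left.
Search first at 16: fill all 25 — 20 left.
20 remain; put them into Scale first at 10.
Total = 23×40 + 22×50 + 21×35 + 16×25 + 10×20 = 3355.

3355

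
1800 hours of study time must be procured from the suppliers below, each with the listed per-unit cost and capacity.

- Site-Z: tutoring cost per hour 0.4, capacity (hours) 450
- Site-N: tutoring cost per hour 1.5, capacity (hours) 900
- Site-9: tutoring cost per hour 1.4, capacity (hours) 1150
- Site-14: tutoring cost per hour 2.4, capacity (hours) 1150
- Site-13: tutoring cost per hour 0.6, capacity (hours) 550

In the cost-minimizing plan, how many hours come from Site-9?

800

Cheapest first:
Site-Z at 0.4: take all 450 hours → 1350 still needed.
Site-13 at 0.6: take all 550 hours → 800 still needed.
Take 800 from Site-9 at 1.4 to finish.
Site-N, Site-14: unused.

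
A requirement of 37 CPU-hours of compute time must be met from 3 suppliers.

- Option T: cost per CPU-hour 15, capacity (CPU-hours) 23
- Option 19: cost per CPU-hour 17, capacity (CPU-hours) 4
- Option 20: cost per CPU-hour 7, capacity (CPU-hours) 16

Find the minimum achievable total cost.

427

Use suppliers in increasing cost order.
Option 20 (7): use full 16 — 21 CPU-hours to go.
Take 21 from Option T at 15 to finish.
Option 19: unused.
Cost = 16×7 + 21×15 = 427.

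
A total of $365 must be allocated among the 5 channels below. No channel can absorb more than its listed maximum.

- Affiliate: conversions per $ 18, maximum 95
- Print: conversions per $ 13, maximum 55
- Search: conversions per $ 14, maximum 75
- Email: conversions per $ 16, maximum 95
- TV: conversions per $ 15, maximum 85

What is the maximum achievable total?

Highest conversions per $ first: Affiliate 18 > Email 16 > TV 15 > Search 14 > Print 13.
Give Affiliate 95 to hit its cap of 95 — 270 left.
Email takes 95 to reach its cap of 95 — 175 left.
Give TV 85 to hit its cap of 85 — 90 left.
Search: +75 to 75 (cap) — 15 left.
Print: +15 (room for 55) → 15. Pool exhausted.
Total = 18×95 + 13×15 + 14×75 + 16×95 + 15×85 = 5750.

5750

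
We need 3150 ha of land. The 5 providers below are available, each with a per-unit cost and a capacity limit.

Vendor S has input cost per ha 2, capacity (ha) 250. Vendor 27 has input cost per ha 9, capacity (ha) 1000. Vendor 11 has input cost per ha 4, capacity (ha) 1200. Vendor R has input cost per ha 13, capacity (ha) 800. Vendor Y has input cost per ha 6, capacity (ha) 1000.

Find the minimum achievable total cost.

17600

Use providers in increasing cost order.
Vendor S at 2: take all 250 ha → 2900 still needed.
Vendor 11 at 4: take all 1200 ha → 1700 still needed.
Vendor Y at 6: take all 1000 ha → 700 still needed.
Vendor 27 (9): take the remaining 700 → done.
Vendor R: unused.
Cost = 250×2 + 1200×4 + 1000×6 + 700×9 = 17600.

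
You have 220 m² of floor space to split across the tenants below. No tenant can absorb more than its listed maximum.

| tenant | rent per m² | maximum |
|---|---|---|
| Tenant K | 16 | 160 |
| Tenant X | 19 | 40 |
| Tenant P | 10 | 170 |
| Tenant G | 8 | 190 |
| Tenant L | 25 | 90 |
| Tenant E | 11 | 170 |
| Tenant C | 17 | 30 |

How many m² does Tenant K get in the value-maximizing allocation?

Order the tenants by rent per m²: Tenant L 25 > Tenant X 19 > Tenant C 17 > Tenant K 16 > Tenant E 11 > Tenant P 10 > Tenant G 8.
Tenant L: +90 to 90 (cap) ; 130 left.
Give Tenant X 40 to hit its cap of 40 ; 90 left.
Tenant C: +30 to 30 (cap) ; 60 left.
Tenant K: +60 (room for 160) → 60. Pool exhausted.

60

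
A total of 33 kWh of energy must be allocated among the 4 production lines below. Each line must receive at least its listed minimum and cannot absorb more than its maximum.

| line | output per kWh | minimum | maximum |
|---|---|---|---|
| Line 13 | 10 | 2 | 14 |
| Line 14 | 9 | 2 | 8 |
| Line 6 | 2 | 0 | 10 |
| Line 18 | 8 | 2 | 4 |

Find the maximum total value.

258

Meeting every minimum uses 2+2+0+2 = 6 kWh, leaving 27.
Rank by output per kWh: Line 13 10 > Line 14 9 > Line 18 8 > Line 6 2.
Line 13: +12 to 14 (cap) → 15 left.
Give Line 14 6 more to hit its cap of 8 → 9 left.
Line 18 takes 2 more to reach its cap of 4 → 7 left.
Line 6 has room for 10 more but only 7 remain, so it gets 7.
Total = 10×14 + 9×8 + 2×7 + 8×4 = 258.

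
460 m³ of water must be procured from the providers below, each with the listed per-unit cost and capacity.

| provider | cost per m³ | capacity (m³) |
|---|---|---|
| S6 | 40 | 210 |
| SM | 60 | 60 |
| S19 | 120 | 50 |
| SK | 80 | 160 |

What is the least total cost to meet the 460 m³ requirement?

Use providers in increasing cost order.
S6 (40): use full 210 → 250 m³ to go.
SM at 60: take all 60 m³ → 190 still needed.
SK at 80: take all 160 m³ → 30 still needed.
S19 (120): take the remaining 30 → done.
Cost = 210×40 + 60×60 + 160×80 + 30×120 = 28400.

28400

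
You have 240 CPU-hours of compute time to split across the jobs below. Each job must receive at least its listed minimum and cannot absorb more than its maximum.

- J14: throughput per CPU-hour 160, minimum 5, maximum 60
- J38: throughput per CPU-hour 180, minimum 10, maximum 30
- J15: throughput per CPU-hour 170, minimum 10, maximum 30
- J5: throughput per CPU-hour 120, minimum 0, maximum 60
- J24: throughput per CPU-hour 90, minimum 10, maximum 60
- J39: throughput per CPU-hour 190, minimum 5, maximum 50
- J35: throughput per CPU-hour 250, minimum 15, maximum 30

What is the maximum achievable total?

Meeting every minimum uses 5+10+10+0+10+5+15 = 55 CPU-hours, leaving 185.
Highest throughput per CPU-hour first: J35 250 > J39 190 > J38 180 > J15 170 > J14 160 > J5 120 > J24 90.
J35: +15 to 30 (cap) — 170 left.
Give J39 45 more to hit its cap of 50 — 125 left.
J38 takes 20 more to reach its cap of 30 — 105 left.
J15: +20 to 30 (cap) — 85 left.
J14: +55 to 60 (cap) — 30 left.
J5: +30 (room for 60) → 30. Pool exhausted.
Total = 160×60 + 180×30 + 170×30 + 120×30 + 90×10 + 190×50 + 250×30 = 41600.

41600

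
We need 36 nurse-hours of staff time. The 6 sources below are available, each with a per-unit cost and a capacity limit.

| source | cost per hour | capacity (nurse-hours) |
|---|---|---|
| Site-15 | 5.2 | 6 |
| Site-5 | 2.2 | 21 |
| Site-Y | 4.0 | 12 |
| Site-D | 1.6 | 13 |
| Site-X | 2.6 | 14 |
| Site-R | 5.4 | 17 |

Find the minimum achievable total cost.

72.2

Use sources in increasing cost order.
Site-D at 1.6: take all 13 nurse-hours — 23 still needed.
Take 21 from Site-5 at 2.2 — need 2 more.
Site-X at 2.6: take 2 of its 14 — requirement met.
Site-Y, Site-15, Site-R: unused.
Cost = 13×1.6 + 21×2.2 + 2×2.6 = 72.2.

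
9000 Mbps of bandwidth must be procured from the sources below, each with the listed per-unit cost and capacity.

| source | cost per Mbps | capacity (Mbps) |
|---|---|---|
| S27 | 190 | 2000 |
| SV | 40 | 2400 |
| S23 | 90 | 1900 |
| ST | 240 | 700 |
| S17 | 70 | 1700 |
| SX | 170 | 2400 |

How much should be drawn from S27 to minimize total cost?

Use sources in increasing cost order.
SV (40): use full 2400 → 6600 Mbps to go.
S17 at 70: take all 1700 Mbps → 4900 still needed.
Take 1900 from S23 at 90 → need 3000 more.
SX (170): use full 2400 → 600 Mbps to go.
Take 600 from S27 at 190 to finish.
ST: unused.

600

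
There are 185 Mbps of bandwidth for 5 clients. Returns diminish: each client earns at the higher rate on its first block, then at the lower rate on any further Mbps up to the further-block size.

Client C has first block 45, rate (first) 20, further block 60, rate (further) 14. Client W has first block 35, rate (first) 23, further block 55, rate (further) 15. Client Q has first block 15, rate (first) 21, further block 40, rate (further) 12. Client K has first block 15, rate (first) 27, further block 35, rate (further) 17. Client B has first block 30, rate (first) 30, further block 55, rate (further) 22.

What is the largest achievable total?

Treat each block as its own option and order by rate: Client B/T1 30 > Client K/T1 27 > Client W/T1 23 > Client B/T2 22 > Client Q/T1 21 > Client C/T1 20 > Client K/T2 17 > Client W/T2 15 > Client C/T2 14 > Client Q/T2 12.
Client B T1 at 30: fill all 30 ; 155 left.
Client K T1 at 27: fill all 15 ; 140 left.
Fill Client W T1 block (35 at 23) ; 105 left.
Fill Client B T2 block (55 at 22) ; 50 left.
Client Q T1 at 21: fill all 15 ; 35 left.
Client C/T1: +35 of 45 at 20; pool empty.
Total = 30×30 + 27×15 + 23×35 + 22×55 + 21×15 + 20×35 = 4335.

4335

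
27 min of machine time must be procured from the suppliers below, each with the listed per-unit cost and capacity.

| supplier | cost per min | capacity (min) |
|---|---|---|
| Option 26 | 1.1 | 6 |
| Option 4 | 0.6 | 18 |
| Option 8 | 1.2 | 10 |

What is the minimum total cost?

Use suppliers in increasing cost order.
Take 18 from Option 4 at 0.6 → need 9 more.
Option 26 (1.1): use full 6 → 3 min to go.
Take 3 from Option 8 at 1.2 to finish.
Cost = 18×0.6 + 6×1.1 + 3×1.2 = 21.

21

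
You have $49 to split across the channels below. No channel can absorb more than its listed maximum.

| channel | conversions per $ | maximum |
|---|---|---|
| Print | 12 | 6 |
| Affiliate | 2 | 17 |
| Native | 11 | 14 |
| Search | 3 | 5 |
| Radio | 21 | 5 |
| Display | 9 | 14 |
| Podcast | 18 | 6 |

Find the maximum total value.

Rank by conversions per $: Radio 21 > Podcast 18 > Print 12 > Native 11 > Display 9 > Search 3 > Affiliate 2.
Radio takes 5 to reach its cap of 5 — 44 left.
Podcast takes 6 to reach its cap of 6 — 38 left.
Give Print 6 to hit its cap of 6 — 32 left.
Native: +14 to 14 (cap) — 18 left.
Display: +14 to 14 (cap) — 4 left.
Only 4 left; Search takes them to reach 4.
Total = 12×6 + 11×14 + 3×4 + 21×5 + 9×14 + 18×6 = 577.

577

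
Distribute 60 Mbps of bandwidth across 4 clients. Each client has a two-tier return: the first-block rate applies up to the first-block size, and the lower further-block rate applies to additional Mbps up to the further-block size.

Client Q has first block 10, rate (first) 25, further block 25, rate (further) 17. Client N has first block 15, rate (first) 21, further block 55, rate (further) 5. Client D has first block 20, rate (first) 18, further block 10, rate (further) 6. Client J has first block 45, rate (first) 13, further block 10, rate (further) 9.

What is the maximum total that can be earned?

1180

Treat each block as its own option and order by rate: Client Q/T1 25 > Client N/T1 21 > Client D/T1 18 > Client Q/T2 17 > Client J/T1 13 > Client J/T2 9 > Client D/T2 6 > Client N/T2 5.
Client Q/T1 (25): +10 → 50 left.
Client N/T1 (21): +15 → 35 left.
Client D T1 at 18: fill all 20 → 15 left.
Client Q T2 at 17: only 15 left, fill 15.
Total = 25×10 + 21×15 + 18×20 + 17×15 = 1180.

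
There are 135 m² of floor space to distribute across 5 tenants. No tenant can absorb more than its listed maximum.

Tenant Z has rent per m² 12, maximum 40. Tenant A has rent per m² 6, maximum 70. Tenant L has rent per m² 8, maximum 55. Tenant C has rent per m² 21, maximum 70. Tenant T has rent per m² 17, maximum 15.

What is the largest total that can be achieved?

Highest rent per m² first: Tenant C 21 > Tenant T 17 > Tenant Z 12 > Tenant L 8 > Tenant A 6.
Tenant C takes 70 to reach its cap of 70 → 65 left.
Give Tenant T 15 to hit its cap of 15 → 50 left.
Tenant Z takes 40 to reach its cap of 40 → 10 left.
Only 10 left; Tenant L takes them to reach 10.
Total = 12×40 + 8×10 + 21×70 + 17×15 = 2285.

2285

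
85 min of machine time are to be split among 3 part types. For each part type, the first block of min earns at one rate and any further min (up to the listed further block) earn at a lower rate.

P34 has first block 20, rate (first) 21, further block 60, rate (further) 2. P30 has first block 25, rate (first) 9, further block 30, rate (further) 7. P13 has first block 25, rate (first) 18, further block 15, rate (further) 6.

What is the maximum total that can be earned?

1200

Order all 6 blocks by rate: P34/tier1 21 > P13/tier1 18 > P30/tier1 9 > P30/tier2 7 > P13/tier2 6 > P34/tier2 2.
Fill P34 tier1 block (20 at 21) → 65 left.
P13/tier1 (18): +25 → 40 left.
P30 tier1 at 9: fill all 25 → 15 left.
P30 tier2 at 7: only 15 left, fill 15.
Total = 21×20 + 18×25 + 9×25 + 7×15 = 1200.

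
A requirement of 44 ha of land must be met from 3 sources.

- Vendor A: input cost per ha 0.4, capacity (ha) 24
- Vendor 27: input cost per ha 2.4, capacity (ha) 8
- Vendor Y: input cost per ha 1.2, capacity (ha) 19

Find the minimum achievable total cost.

34.8

Cheapest first:
Vendor A at 0.4: take all 24 ha — 20 still needed.
Take 19 from Vendor Y at 1.2 — need 1 more.
Take 1 from Vendor 27 at 2.4 to finish.
Cost = 24×0.4 + 19×1.2 + 1×2.4 = 34.8.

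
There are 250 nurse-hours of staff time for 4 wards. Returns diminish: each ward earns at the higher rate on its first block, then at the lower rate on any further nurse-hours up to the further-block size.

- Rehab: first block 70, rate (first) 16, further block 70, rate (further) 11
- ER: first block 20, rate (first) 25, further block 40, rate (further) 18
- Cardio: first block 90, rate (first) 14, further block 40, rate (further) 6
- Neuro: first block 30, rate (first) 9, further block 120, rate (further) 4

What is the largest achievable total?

Order all 8 blocks by rate: ER/T1 25 > ER/T2 18 > Rehab/T1 16 > Cardio/T1 14 > Rehab/T2 11 > Neuro/T1 9 > Cardio/T2 6 > Neuro/T2 4.
ER/T1 (25): +20 ; 230 left.
ER/T2 (18): +40 ; 190 left.
Rehab/T1 (16): +70 ; 120 left.
Cardio/T1 (14): +90 ; 30 left.
Rehab/T2: +30 of 70 at 11; pool empty.
Total = 25×20 + 18×40 + 16×70 + 14×90 + 11×30 = 3930.

3930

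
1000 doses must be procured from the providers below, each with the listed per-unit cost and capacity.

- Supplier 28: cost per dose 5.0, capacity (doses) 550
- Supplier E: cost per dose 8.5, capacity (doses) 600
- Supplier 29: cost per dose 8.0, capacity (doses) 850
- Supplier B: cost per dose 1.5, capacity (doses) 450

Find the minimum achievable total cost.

3425

Use providers in increasing cost order.
Take 450 from Supplier B at 1.5 → need 550 more.
Take 550 from Supplier 28 at 5.0 → need 0 more.
Supplier 29, Supplier E: unused.
Cost = 450×1.5 + 550×5.0 = 3425.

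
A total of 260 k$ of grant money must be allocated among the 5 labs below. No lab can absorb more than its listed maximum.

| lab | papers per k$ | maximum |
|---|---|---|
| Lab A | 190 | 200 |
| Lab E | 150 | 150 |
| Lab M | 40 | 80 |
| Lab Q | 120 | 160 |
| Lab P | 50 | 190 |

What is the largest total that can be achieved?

Order the labs by papers per k$: Lab A 190 > Lab E 150 > Lab Q 120 > Lab P 50 > Lab M 40.
Give Lab A 200 to hit its cap of 200 → 60 left.
Only 60 left; Lab E takes them to reach 60.
Total = 190×200 + 150×60 = 47000.

47000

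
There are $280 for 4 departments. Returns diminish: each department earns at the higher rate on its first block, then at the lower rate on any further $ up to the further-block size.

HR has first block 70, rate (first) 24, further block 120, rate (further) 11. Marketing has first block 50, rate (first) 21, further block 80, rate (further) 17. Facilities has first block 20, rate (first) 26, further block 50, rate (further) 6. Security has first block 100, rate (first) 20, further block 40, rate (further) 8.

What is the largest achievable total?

Rank every tier by rate: Facilities/T1 26 > HR/T1 24 > Marketing/T1 21 > Security/T1 20 > Marketing/T2 17 > HR/T2 11 > Security/T2 8 > Facilities/T2 6.
Fill Facilities T1 block (20 at 26) ; 260 left.
HR T1 at 24: fill all 70 ; 190 left.
Fill Marketing T1 block (50 at 21) ; 140 left.
Security/T1 (20): +100 ; 40 left.
Marketing T2 at 17: only 40 left, fill 40.
Total = 26×20 + 24×70 + 21×50 + 20×100 + 17×40 = 5930.

5930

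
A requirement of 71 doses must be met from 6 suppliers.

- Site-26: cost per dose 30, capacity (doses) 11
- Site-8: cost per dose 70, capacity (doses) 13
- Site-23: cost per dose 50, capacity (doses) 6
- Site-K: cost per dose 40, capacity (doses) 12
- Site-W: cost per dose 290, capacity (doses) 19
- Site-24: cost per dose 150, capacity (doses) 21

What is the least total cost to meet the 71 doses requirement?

7490

Fill from the cheapest supplier first.
Site-26 at 30: take all 11 doses ; 60 still needed.
Site-K at 40: take all 12 doses ; 48 still needed.
Site-23 (50): use full 6 ; 42 doses to go.
Take 13 from Site-8 at 70 ; need 29 more.
Site-24 at 150: take all 21 doses ; 8 still needed.
Site-W (290): take the remaining 8 ; done.
Cost = 11×30 + 12×40 + 6×50 + 13×70 + 21×150 + 8×290 = 7490.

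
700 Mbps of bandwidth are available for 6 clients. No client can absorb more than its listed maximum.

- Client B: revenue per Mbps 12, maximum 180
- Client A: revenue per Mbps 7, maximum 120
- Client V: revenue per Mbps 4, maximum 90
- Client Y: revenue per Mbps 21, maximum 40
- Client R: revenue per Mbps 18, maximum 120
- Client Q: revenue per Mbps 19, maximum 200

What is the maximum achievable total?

9960

Order the clients by revenue per Mbps: Client Y 21 > Client Q 19 > Client R 18 > Client B 12 > Client A 7 > Client V 4.
Client Y takes 40 to reach its cap of 40 — 660 left.
Client Q: +200 to 200 (cap) — 460 left.
Client R takes 120 to reach its cap of 120 — 340 left.
Client B takes 180 to reach its cap of 180 — 160 left.
Give Client A 120 to hit its cap of 120 — 40 left.
Client V: +40 (room for 90) → 40. Pool exhausted.
Total = 12×180 + 7×120 + 4×40 + 21×40 + 18×120 + 19×200 = 9960.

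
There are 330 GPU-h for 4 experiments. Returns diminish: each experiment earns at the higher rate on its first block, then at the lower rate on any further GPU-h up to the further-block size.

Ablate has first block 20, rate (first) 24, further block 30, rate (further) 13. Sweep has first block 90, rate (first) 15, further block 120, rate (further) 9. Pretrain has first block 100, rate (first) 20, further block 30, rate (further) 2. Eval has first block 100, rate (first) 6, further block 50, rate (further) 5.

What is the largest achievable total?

5030

Treat each block as its own option and order by rate: Ablate/tier1 24 > Pretrain/tier1 20 > Sweep/tier1 15 > Ablate/tier2 13 > Sweep/tier2 9 > Eval/tier1 6 > Eval/tier2 5 > Pretrain/tier2 2.
Fill Ablate tier1 block (20 at 24) ; 310 left.
Fill Pretrain tier1 block (100 at 20) ; 210 left.
Fill Sweep tier1 block (90 at 15) ; 120 left.
Ablate/tier2 (13): +30 ; 90 left.
Sweep tier2 at 9: only 90 left, fill 90.
Total = 24×20 + 20×100 + 15×90 + 13×30 + 9×90 = 5030.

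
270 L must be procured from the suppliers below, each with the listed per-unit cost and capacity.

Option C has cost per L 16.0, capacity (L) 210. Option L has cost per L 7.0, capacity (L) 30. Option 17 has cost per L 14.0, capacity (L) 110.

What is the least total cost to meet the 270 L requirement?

Use suppliers in increasing cost order.
Option L at 7.0: take all 30 L — 240 still needed.
Option 17 (14.0): use full 110 — 130 L to go.
Option C (16.0): take the remaining 130 — done.
Cost = 30×7.0 + 110×14.0 + 130×16.0 = 3830.

3830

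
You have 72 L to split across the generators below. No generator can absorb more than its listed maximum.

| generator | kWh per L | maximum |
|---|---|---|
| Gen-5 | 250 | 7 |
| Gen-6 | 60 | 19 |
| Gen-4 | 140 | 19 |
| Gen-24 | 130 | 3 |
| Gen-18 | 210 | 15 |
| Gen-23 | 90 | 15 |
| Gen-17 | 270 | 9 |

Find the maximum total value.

Rank by kWh per L: Gen-17 270 > Gen-5 250 > Gen-18 210 > Gen-4 140 > Gen-24 130 > Gen-23 90 > Gen-6 60.
Gen-17: +9 to 9 (cap) → 63 left.
Gen-5 takes 7 to reach its cap of 7 → 56 left.
Gen-18 takes 15 to reach its cap of 15 → 41 left.
Gen-4: +19 to 19 (cap) → 22 left.
Give Gen-24 3 to hit its cap of 3 → 19 left.
Gen-23 takes 15 to reach its cap of 15 → 4 left.
Only 4 left; Gen-6 takes them to reach 4.
Total = 250×7 + 60×4 + 140×19 + 130×3 + 210×15 + 90×15 + 270×9 = 11970.

11970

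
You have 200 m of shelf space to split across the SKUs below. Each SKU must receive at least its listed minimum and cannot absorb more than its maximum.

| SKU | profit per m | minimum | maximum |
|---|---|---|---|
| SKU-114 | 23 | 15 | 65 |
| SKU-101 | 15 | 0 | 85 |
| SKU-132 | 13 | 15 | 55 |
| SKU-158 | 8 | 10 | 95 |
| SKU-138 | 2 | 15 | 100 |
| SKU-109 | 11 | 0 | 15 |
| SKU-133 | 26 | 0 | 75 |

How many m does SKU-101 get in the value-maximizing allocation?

20

Meeting every minimum uses 15+0+15+10+15+0+0 = 55 m, leaving 145.
Rank by profit per m: SKU-133 26 > SKU-114 23 > SKU-101 15 > SKU-132 13 > SKU-109 11 > SKU-158 8 > SKU-138 2.
SKU-133: +75 to 75 (cap) → 70 left.
SKU-114: +50 to 65 (cap) → 20 left.
Only 20 left; SKU-101 takes them to reach 20.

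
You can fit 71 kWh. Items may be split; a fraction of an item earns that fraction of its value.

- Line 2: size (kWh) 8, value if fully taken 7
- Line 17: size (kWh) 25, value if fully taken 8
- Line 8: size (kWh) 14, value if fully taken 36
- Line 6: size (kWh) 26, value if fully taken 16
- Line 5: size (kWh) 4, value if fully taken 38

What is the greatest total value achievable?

103.08

Best value per unit of size first: Line 5 38/4≈9.5, Line 8 36/14≈2.57, Line 2 7/8≈0.875, Line 6 16/26≈0.615, Line 17 8/25≈0.32.
Line 5: take in full, 4 kWh for value 38 → 67 left.
All 14 kWh of Line 8 fit (value 36) → 53 remain.
All 8 kWh of Line 2 fit (value 7) → 45 remain.
Line 6: take in full, 26 kWh for value 16 → 19 left.
Fill the last 19 kWh with part of Line 17: 19/25 of it earns 6.08.
Total value = 103.08.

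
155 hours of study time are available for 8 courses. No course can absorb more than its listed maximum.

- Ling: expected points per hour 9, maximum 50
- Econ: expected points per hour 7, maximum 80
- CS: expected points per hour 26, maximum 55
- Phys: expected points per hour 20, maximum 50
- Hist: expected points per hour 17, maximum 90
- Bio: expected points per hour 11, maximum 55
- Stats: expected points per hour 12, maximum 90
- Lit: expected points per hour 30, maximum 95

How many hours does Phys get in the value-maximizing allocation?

Rank by expected points per hour: Lit 30 > CS 26 > Phys 20 > Hist 17 > Stats 12 > Bio 11 > Ling 9 > Econ 7.
Lit: +95 to 95 (cap) → 60 left.
CS takes 55 to reach its cap of 55 → 5 left.
Phys has room for 50 but only 5 remain, so it gets 5.

5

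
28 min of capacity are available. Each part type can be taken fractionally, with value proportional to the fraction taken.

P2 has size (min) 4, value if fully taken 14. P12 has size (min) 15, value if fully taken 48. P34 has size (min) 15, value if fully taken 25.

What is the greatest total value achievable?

77

Best value per unit of size first: P2 14/4≈3.5, P12 48/15≈3.2, P34 25/15≈1.67.
Take all of P2 (4 min, value 14) → 24 min left.
All 15 min of P12 fit (value 48) → 9 remain.
Fill the last 9 min with part of P34: 9/15 of it earns 15.
Total value = 77.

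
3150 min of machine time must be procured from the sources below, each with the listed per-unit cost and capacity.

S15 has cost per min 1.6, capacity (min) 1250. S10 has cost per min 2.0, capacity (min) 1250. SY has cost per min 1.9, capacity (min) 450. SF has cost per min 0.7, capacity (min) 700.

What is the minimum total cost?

4845

Use sources in increasing cost order.
SF at 0.7: take all 700 min ; 2450 still needed.
S15 (1.6): use full 1250 ; 1200 min to go.
SY at 1.9: take all 450 min ; 750 still needed.
S10 (2.0): take the remaining 750 ; done.
Cost = 700×0.7 + 1250×1.6 + 450×1.9 + 750×2.0 = 4845.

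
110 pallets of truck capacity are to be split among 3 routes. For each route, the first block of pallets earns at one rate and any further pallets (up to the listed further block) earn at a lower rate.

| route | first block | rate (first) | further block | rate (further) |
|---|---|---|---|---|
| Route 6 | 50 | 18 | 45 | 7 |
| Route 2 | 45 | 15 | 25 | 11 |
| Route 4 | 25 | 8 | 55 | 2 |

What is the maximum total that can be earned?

Rank every tier by rate: Route 6/tier1 18 > Route 2/tier1 15 > Route 2/tier2 11 > Route 4/tier1 8 > Route 6/tier2 7 > Route 4/tier2 2.
Route 6 tier1 at 18: fill all 50 — 60 left.
Route 2/tier1 (15): +45 — 15 left.
Route 2 tier2 at 11: only 15 left, fill 15.
Total = 18×50 + 15×45 + 11×15 = 1740.

1740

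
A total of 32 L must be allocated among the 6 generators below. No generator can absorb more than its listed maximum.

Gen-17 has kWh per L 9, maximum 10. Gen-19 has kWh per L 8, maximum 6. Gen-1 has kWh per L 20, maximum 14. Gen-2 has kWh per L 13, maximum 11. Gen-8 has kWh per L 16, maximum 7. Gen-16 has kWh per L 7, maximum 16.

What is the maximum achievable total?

535

Rank by kWh per L: Gen-1 20 > Gen-8 16 > Gen-2 13 > Gen-17 9 > Gen-19 8 > Gen-16 7.
Give Gen-1 14 to hit its cap of 14 — 18 left.
Gen-8 takes 7 to reach its cap of 7 — 11 left.
Gen-2: +11 to 11 (cap) — 0 left.
Total = 20×14 + 13×11 + 16×7 = 535.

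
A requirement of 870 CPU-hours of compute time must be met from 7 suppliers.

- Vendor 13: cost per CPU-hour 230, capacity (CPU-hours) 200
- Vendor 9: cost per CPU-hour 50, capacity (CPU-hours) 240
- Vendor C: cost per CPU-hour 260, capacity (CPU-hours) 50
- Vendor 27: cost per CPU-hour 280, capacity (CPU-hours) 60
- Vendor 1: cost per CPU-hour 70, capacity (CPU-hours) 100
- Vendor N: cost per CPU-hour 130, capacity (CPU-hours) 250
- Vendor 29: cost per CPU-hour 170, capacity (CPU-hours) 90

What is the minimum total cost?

110500

Cheapest first:
Vendor 9 at 50: take all 240 CPU-hours ; 630 still needed.
Vendor 1 (70): use full 100 ; 530 CPU-hours to go.
Take 250 from Vendor N at 130 ; need 280 more.
Take 90 from Vendor 29 at 170 ; need 190 more.
Vendor 13 at 230: take 190 of its 200 ; requirement met.
Vendor C, Vendor 27: unused.
Cost = 240×50 + 100×70 + 250×130 + 90×170 + 190×230 = 110500.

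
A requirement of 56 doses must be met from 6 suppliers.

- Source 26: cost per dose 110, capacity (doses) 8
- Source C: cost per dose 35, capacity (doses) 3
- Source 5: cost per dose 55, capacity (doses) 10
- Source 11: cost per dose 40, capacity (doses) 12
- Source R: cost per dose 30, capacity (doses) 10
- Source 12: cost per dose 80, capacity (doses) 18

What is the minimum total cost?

Use suppliers in increasing cost order.
Source R at 30: take all 10 doses — 46 still needed.
Source C at 35: take all 3 doses — 43 still needed.
Take 12 from Source 11 at 40 — need 31 more.
Source 5 at 55: take all 10 doses — 21 still needed.
Source 12 at 80: take all 18 doses — 3 still needed.
Source 26 (110): take the remaining 3 — done.
Cost = 10×30 + 3×35 + 12×40 + 10×55 + 18×80 + 3×110 = 3205.

3205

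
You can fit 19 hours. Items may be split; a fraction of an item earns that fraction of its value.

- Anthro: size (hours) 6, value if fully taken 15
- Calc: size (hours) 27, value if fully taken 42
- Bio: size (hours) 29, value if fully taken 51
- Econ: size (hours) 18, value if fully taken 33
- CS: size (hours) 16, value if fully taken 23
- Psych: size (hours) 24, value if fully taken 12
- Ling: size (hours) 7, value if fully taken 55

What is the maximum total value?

81

Sort by value density: Ling 55/7≈7.86, Anthro 15/6≈2.5, Econ 33/18≈1.83, Bio 51/29≈1.76, Calc 42/27≈1.56, CS 23/16≈1.44, Psych 12/24≈0.5.
All 7 hours of Ling fit (value 55) ; 12 remain.
All 6 hours of Anthro fit (value 15) ; 6 remain.
6 hours left: a 6/18 share of Econ gives 33×6/18 = 11.
Total value = 81.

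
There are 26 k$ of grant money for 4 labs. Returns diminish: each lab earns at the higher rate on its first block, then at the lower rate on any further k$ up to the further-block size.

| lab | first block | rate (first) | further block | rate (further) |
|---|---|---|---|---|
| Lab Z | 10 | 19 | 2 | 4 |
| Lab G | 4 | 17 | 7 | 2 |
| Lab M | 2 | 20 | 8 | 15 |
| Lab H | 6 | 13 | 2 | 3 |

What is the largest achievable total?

Rank every tier by rate: Lab M/first 20 > Lab Z/first 19 > Lab G/first 17 > Lab M/second 15 > Lab H/first 13 > Lab Z/second 4 > Lab H/second 3 > Lab G/second 2.
Lab M/first (20): +2 ; 24 left.
Lab Z first at 19: fill all 10 ; 14 left.
Fill Lab G first block (4 at 17) ; 10 left.
Lab M/second (15): +8 ; 2 left.
Lab H first at 13: only 2 left, fill 2.
Total = 20×2 + 19×10 + 17×4 + 15×8 + 13×2 = 444.

444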